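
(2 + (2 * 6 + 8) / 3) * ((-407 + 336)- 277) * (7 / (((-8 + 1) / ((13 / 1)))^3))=6626152 / 49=135227.59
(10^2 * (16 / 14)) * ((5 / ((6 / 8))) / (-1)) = -16000 / 21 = -761.90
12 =12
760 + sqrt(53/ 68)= sqrt(901)/ 34 + 760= 760.88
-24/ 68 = -6/ 17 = -0.35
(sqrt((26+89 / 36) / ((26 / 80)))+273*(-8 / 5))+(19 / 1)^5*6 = 5*sqrt(5330) / 39+74280786 / 5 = 14856166.56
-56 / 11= -5.09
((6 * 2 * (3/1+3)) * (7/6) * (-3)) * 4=-1008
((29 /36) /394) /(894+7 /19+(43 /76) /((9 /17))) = 551 /241316726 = 0.00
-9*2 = -18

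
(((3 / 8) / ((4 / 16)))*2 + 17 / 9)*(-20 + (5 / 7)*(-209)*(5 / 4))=-63635 / 63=-1010.08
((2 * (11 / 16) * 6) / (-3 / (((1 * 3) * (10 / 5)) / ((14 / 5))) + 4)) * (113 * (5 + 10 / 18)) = 155375 / 78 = 1991.99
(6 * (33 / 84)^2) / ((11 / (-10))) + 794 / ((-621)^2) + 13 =919138127 / 75585636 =12.16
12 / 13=0.92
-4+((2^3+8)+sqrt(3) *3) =3 *sqrt(3)+12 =17.20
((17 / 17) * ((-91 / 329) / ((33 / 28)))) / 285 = -364 / 442035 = -0.00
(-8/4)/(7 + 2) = -2/9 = -0.22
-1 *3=-3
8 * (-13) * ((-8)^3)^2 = -27262976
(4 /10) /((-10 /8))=-8 /25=-0.32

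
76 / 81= 0.94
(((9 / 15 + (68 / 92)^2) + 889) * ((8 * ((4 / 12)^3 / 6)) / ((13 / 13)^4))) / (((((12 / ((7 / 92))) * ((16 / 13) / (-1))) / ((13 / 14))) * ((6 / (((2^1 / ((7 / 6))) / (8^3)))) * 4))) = -0.00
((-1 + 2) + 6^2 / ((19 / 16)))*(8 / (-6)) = -2380 / 57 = -41.75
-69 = -69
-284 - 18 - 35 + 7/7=-336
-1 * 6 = -6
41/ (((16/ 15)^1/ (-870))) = -267525/ 8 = -33440.62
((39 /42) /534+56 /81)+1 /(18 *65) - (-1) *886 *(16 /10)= 18608555597 /13120380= 1418.29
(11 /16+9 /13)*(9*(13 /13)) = 2583 /208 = 12.42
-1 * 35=-35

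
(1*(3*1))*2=6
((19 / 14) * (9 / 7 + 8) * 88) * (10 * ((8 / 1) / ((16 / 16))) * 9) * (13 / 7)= 508622400 / 343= 1482864.14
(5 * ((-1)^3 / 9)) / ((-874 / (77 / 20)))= 77 / 31464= 0.00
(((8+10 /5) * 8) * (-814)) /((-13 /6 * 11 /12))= 32787.69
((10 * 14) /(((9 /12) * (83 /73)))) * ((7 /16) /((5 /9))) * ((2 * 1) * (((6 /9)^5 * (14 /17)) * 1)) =3204992 /114291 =28.04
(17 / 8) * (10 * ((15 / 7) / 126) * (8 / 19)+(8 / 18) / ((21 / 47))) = 113917 / 50274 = 2.27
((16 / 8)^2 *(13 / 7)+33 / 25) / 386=1531 / 67550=0.02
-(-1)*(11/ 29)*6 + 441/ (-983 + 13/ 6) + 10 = 2018326/ 170665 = 11.83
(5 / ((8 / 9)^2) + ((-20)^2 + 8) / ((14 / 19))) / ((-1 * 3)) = -83633 / 448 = -186.68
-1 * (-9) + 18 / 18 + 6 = 16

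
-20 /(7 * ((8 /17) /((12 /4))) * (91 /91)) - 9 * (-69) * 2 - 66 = 16209 /14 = 1157.79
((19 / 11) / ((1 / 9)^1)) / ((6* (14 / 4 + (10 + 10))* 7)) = 57 / 3619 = 0.02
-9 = -9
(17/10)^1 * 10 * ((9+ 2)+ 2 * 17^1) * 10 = 7650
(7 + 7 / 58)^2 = 170569 / 3364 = 50.70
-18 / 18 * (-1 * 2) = 2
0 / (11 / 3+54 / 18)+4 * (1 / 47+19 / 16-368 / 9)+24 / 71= -19026797 / 120132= -158.38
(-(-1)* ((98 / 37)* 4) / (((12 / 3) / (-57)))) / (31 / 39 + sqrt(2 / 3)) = 6753474 / 1961 - 2832102* sqrt(6) / 1961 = -93.69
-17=-17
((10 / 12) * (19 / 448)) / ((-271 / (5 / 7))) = -0.00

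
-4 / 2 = -2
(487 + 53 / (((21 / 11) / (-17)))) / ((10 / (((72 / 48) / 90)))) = 79 / 3150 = 0.03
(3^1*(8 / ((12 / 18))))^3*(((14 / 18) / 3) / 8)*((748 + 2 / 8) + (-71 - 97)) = 877338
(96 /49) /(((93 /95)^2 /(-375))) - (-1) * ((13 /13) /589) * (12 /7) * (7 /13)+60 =-8218822792 /11630983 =-706.63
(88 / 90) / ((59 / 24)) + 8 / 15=824 / 885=0.93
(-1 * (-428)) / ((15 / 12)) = 1712 / 5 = 342.40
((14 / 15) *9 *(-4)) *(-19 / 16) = 399 / 10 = 39.90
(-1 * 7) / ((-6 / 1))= 7 / 6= 1.17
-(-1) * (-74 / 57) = -74 / 57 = -1.30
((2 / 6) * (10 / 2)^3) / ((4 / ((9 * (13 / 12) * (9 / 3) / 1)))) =4875 / 16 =304.69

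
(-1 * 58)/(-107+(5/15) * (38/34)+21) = 2958/4367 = 0.68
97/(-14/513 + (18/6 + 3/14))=696654/22889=30.44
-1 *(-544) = 544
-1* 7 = -7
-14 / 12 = -7 / 6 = -1.17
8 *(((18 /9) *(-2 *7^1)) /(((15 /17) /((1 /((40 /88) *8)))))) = -5236 /75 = -69.81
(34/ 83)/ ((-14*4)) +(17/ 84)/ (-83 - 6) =-425/ 44322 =-0.01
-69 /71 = -0.97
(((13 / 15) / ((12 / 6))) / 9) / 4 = 13 / 1080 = 0.01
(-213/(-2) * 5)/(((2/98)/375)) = 19569375/2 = 9784687.50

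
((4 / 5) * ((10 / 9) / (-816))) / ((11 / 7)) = -7 / 10098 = -0.00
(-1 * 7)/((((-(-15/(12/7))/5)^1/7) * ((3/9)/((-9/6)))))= 126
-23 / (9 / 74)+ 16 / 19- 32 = -37666 / 171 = -220.27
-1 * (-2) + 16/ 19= 54/ 19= 2.84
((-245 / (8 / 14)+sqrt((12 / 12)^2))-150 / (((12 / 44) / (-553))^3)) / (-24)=-45017714742001 / 864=-52103836506.95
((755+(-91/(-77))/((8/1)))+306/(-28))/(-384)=-152813/78848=-1.94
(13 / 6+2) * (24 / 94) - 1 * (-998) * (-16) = -750446 / 47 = -15966.94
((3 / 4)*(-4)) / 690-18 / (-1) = 4139 / 230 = 18.00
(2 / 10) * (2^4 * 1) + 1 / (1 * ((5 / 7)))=23 / 5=4.60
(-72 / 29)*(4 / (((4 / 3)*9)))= -24 / 29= -0.83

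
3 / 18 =1 / 6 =0.17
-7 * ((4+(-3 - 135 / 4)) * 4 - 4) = 945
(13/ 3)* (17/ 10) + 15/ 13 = 3323/ 390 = 8.52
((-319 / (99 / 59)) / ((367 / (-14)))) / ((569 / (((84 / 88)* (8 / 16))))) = 0.01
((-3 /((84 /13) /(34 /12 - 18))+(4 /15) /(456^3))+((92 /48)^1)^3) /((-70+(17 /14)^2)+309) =0.06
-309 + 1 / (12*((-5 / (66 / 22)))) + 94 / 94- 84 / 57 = -117619 / 380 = -309.52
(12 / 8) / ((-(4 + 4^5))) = -3 / 2056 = -0.00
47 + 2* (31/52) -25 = 603/26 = 23.19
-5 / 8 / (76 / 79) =-395 / 608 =-0.65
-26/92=-13/46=-0.28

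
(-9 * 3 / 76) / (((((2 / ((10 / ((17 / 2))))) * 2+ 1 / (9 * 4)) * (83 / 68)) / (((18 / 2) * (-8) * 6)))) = 35691840 / 973009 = 36.68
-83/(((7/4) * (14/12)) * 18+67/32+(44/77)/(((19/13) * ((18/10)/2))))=-2.11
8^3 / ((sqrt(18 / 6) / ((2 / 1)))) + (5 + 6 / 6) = 6 + 1024 * sqrt(3) / 3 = 597.21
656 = 656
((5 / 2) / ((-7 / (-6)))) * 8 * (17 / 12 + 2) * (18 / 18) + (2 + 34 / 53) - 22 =39.21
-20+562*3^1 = 1666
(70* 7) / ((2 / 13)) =3185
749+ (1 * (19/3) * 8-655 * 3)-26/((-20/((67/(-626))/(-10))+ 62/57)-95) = -26202400414/22485153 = -1165.32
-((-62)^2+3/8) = -30755/8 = -3844.38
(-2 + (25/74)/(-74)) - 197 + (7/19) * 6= -20475239/104044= -196.79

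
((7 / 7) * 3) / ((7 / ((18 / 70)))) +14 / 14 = 272 / 245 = 1.11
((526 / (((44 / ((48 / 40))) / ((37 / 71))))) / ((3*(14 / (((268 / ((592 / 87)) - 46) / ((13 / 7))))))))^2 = 0.40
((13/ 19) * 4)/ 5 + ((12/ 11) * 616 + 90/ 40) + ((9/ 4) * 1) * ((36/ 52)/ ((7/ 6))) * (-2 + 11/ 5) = 23343727/ 34580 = 675.06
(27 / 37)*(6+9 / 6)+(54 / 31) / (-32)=99441 / 18352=5.42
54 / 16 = 27 / 8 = 3.38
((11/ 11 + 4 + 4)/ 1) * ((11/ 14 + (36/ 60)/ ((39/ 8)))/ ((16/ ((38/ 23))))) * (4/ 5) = 141417/ 209300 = 0.68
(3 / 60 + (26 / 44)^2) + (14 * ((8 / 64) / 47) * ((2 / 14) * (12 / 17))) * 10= 422217 / 966790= 0.44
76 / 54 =38 / 27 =1.41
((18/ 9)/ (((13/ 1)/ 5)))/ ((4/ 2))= 5/ 13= 0.38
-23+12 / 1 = -11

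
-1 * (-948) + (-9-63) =876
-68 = -68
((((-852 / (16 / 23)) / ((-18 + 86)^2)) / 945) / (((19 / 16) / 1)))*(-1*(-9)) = -1633 / 768740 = -0.00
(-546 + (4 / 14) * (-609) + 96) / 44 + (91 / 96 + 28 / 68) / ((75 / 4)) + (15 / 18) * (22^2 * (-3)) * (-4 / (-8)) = -208392191 / 336600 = -619.11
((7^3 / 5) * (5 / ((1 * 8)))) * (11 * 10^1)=18865 / 4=4716.25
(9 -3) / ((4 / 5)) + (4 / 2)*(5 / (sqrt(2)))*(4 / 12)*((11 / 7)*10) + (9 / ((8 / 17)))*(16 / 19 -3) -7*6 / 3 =-7261 / 152 + 550*sqrt(2) / 21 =-10.73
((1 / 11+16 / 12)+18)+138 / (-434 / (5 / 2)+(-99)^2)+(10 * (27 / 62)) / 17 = 16487465684 / 837150567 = 19.69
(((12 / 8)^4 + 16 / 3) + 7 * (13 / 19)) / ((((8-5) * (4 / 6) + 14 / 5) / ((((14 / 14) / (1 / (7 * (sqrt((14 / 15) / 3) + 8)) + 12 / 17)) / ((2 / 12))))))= 140082635 * sqrt(70) / 25856611776 + 42379117165 / 1616038236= 26.27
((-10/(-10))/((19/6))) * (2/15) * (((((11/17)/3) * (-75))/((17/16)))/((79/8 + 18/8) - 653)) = 28160/28152357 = 0.00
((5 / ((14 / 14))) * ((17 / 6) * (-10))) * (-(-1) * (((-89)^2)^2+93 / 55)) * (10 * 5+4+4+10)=-19945758951440 / 33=-604416937922.42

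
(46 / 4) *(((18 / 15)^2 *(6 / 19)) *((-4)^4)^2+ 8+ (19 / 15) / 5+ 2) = 977084597 / 2850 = 342836.70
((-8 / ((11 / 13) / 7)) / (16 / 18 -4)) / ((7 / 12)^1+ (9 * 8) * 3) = 2808 / 28589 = 0.10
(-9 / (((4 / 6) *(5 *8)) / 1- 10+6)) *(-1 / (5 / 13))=351 / 340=1.03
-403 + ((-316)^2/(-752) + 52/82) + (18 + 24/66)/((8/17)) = -42065901/84788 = -496.13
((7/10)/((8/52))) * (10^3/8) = 2275/4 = 568.75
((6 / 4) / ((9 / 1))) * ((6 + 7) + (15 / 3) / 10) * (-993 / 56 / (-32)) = 8937 / 7168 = 1.25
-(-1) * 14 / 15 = 14 / 15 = 0.93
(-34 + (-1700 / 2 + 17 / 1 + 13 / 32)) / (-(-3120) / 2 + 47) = -27731 / 51424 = -0.54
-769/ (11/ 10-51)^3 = 769000/ 124251499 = 0.01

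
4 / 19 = 0.21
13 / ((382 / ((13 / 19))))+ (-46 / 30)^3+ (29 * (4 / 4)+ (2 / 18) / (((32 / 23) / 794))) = 17407261937 / 195966000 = 88.83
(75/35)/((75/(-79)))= -79/35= -2.26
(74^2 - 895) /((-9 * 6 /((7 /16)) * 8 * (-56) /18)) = 1527 /1024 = 1.49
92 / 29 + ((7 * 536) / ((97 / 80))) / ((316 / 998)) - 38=2164068050 / 222227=9738.10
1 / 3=0.33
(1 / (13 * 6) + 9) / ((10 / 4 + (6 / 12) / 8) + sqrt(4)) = 5624 / 2847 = 1.98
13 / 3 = 4.33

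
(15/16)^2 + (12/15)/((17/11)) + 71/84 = 1024409/456960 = 2.24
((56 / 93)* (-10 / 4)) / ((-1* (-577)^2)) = 140 / 30962397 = 0.00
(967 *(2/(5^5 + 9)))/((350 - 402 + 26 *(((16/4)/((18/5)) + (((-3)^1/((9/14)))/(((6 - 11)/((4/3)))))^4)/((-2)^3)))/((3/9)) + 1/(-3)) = -2643536250/816275527133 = -0.00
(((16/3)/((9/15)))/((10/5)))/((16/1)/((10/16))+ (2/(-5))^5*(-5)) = 3125/18036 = 0.17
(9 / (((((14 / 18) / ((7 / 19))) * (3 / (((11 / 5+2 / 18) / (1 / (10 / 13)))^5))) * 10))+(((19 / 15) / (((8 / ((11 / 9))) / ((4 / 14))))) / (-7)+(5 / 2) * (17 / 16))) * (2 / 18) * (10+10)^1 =1684851601 / 146598984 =11.49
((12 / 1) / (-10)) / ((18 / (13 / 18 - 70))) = 1247 / 270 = 4.62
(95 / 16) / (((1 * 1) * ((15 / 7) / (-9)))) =-399 / 16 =-24.94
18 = 18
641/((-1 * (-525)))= 641/525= 1.22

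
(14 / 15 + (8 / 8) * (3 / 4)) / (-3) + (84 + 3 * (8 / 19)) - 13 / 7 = 1983307 / 23940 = 82.84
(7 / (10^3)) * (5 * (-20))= -7 / 10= -0.70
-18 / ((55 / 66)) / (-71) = 108 / 355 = 0.30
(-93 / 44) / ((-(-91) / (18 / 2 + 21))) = -1395 / 2002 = -0.70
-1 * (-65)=65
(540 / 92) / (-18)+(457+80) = 24687 / 46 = 536.67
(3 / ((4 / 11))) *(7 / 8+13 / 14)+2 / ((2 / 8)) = 5125 / 224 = 22.88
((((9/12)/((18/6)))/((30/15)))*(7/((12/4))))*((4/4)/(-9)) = -7/216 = -0.03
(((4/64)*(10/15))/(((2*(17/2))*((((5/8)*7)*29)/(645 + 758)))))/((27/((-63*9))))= -1403/2465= -0.57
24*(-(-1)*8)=192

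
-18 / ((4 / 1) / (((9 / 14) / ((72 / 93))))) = -837 / 224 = -3.74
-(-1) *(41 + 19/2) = 101/2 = 50.50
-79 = -79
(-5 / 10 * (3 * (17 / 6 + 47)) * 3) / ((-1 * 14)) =897 / 56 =16.02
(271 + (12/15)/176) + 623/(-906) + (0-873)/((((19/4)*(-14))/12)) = 5671067459/13254780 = 427.85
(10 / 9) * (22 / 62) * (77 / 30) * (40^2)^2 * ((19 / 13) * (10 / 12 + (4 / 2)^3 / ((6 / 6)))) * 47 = 51312208640000 / 32643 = 1571920737.68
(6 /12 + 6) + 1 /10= 33 /5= 6.60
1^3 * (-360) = -360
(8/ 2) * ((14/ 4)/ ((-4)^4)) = 7/ 128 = 0.05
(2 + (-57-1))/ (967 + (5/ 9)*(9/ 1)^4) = -14/ 1153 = -0.01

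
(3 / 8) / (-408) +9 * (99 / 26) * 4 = 1938803 / 14144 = 137.08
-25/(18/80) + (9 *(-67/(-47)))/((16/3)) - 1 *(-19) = -607127/6768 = -89.71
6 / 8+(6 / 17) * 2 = 1.46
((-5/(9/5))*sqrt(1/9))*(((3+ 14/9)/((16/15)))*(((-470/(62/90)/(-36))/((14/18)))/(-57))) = 6021875/3562272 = 1.69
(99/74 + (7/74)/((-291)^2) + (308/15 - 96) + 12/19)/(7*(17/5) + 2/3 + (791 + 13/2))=-43753458274/489322863879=-0.09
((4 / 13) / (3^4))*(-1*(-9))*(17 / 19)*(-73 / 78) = -2482 / 86697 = -0.03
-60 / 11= -5.45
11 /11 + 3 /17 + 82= 1414 /17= 83.18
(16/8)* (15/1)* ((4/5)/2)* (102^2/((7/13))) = 231860.57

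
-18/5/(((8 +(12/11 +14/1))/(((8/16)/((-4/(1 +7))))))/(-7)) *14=-9702/635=-15.28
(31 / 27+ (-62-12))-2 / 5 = -9889 / 135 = -73.25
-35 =-35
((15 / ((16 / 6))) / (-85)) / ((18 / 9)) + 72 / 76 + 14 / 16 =9247 / 5168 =1.79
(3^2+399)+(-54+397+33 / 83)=62366 / 83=751.40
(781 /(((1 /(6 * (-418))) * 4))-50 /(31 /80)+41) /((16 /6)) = -183665.64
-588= -588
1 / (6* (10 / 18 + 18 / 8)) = 0.06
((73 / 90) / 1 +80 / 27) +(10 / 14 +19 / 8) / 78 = 749617 / 196560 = 3.81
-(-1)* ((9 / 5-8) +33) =134 / 5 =26.80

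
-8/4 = -2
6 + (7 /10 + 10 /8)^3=13.41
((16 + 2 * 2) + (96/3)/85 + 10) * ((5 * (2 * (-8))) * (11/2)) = -227216/17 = -13365.65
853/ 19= 44.89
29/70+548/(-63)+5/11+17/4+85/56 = -57151/27720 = -2.06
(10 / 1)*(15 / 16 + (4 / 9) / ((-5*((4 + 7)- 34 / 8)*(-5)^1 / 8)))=93173 / 9720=9.59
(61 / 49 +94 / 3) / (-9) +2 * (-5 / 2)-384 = -519436 / 1323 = -392.62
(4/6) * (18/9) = 1.33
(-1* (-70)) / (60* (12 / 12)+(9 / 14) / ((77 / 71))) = 75460 / 65319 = 1.16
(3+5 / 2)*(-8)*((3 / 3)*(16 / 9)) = -704 / 9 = -78.22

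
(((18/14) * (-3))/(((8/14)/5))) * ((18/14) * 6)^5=-15496819560/16807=-922045.55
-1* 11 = -11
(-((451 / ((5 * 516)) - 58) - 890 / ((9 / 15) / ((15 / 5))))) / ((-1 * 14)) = -11630189 / 36120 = -321.99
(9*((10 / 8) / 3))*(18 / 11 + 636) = 52605 / 22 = 2391.14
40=40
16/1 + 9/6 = 35/2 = 17.50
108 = 108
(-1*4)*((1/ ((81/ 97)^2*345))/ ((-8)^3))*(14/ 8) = 0.00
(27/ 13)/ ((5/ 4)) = 108/ 65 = 1.66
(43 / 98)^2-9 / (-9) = 11453 / 9604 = 1.19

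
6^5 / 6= 1296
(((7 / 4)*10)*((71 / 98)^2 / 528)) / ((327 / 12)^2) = 25205 / 1075848312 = 0.00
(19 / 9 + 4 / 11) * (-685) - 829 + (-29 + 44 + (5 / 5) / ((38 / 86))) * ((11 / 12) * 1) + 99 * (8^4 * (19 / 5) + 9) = 1539297.82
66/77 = 6/7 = 0.86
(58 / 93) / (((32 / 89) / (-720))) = -38715 / 31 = -1248.87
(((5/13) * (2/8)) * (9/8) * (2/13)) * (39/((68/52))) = 135/272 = 0.50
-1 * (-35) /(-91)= -5 /13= -0.38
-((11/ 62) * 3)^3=-35937/ 238328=-0.15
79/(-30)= -79/30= -2.63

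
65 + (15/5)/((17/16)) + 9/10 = 11683/170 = 68.72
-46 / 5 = -9.20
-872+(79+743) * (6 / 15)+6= -2686 / 5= -537.20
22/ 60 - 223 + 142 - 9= -2689/ 30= -89.63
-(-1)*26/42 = 13/21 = 0.62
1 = 1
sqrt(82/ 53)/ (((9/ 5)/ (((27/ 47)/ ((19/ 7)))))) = 105 * sqrt(4346)/ 47329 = 0.15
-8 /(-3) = 8 /3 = 2.67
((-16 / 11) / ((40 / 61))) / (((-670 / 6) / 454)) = 166164 / 18425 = 9.02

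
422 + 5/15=1267/3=422.33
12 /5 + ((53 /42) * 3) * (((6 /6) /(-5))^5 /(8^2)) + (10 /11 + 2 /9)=978874753 /277200000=3.53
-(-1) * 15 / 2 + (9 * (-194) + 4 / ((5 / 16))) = -17257 / 10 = -1725.70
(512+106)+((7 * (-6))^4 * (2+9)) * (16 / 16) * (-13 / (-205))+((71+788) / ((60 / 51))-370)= 356138439 / 164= 2171575.85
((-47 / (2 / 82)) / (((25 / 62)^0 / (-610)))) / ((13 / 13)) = 1175470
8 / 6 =4 / 3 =1.33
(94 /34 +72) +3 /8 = 75.14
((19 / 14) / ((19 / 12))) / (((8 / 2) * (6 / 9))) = 9 / 28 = 0.32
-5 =-5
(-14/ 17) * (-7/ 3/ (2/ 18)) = 294/ 17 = 17.29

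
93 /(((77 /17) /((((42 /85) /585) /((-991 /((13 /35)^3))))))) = -10478 /11684509375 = -0.00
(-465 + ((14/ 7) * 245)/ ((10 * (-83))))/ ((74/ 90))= -1738980/ 3071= -566.26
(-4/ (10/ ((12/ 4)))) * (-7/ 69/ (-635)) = -14/ 73025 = -0.00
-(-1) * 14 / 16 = 7 / 8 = 0.88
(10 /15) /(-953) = -2 /2859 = -0.00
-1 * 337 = -337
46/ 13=3.54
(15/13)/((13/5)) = 75/169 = 0.44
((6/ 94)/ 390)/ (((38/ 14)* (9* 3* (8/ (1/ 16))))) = 0.00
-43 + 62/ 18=-356/ 9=-39.56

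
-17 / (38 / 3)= -51 / 38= -1.34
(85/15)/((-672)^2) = 17/1354752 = 0.00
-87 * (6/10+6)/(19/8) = -22968/95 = -241.77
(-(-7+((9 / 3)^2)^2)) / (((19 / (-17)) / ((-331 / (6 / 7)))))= -1457393 / 57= -25568.30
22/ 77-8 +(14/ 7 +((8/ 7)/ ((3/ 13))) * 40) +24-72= 3032/ 21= 144.38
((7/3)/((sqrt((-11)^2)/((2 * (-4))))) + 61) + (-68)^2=154549/33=4683.30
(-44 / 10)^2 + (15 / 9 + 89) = 8252 / 75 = 110.03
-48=-48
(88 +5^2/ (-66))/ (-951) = -0.09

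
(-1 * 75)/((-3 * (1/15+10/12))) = 250/9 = 27.78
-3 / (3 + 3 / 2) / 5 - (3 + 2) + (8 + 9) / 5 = -26 / 15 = -1.73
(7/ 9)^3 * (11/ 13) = 3773/ 9477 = 0.40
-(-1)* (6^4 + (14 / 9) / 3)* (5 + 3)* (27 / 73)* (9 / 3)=840144 / 73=11508.82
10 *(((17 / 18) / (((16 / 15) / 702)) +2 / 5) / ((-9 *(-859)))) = 49757 / 61848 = 0.80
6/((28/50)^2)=1875/98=19.13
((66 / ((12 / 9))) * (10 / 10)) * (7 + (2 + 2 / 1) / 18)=715 / 2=357.50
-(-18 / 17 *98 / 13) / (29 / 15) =4.13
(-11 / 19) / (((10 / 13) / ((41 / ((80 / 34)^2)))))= -1694407 / 304000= -5.57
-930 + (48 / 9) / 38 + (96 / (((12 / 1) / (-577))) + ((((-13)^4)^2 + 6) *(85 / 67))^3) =19000809236324988147397785051342893 / 17143491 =1108339557930469829476259000.00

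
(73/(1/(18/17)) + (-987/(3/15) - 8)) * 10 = -827170/17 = -48657.06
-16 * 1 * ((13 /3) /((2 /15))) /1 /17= -520 /17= -30.59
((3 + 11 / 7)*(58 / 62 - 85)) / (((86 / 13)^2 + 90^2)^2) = -37214983 / 6422490273073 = -0.00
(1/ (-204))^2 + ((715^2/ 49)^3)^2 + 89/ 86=31944882279314028453419064064077757077955/ 24768817350743088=1289721742744235291599287.00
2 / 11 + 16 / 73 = 322 / 803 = 0.40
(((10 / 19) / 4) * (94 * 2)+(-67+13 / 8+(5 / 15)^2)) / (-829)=55441 / 1134072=0.05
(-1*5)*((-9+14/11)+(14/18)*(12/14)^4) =137855/3773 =36.54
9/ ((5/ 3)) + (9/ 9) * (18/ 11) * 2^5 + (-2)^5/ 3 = 47.10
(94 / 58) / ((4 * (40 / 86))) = 0.87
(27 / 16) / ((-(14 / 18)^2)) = -2187 / 784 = -2.79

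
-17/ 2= -8.50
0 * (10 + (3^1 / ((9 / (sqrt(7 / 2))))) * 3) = 0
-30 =-30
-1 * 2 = -2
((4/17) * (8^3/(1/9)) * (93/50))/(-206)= -428544/43775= -9.79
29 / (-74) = -29 / 74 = -0.39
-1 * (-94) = 94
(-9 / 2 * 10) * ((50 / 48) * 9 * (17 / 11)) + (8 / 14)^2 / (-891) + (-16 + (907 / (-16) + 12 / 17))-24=-8882336615 / 11875248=-747.97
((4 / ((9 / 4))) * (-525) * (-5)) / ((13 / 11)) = 3948.72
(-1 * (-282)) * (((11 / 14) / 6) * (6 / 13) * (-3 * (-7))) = 4653 / 13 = 357.92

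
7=7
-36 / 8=-9 / 2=-4.50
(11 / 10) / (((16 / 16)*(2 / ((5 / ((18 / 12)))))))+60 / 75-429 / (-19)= 14371 / 570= 25.21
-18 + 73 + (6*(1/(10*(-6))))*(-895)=289/2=144.50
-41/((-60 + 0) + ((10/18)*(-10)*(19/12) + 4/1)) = 2214/3499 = 0.63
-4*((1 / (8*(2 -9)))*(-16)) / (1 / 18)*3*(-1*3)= 1296 / 7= 185.14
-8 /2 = -4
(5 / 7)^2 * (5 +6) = 5.61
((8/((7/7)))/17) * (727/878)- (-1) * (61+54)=861153/7463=115.39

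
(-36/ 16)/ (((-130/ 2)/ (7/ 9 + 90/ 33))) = 347/ 2860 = 0.12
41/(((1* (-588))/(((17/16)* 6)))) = -0.44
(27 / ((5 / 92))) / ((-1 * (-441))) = 276 / 245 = 1.13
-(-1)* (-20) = -20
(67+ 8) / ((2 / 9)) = 675 / 2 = 337.50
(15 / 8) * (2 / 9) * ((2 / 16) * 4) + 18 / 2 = 221 / 24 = 9.21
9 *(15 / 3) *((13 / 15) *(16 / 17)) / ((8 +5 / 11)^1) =2288 / 527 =4.34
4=4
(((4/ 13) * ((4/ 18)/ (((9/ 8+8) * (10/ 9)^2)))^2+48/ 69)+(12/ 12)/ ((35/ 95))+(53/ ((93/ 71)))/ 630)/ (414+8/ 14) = 0.01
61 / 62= 0.98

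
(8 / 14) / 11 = 4 / 77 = 0.05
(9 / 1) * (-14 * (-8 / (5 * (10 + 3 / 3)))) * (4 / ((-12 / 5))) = -336 / 11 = -30.55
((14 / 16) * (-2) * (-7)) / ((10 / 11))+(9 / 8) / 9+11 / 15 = 43 / 3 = 14.33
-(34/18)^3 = -4913/729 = -6.74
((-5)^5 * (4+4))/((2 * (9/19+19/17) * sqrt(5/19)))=-403750 * sqrt(95)/257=-15312.33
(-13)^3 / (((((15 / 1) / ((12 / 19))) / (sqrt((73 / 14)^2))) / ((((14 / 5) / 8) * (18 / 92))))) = -1443429 / 43700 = -33.03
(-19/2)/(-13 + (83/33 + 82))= -627/4720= -0.13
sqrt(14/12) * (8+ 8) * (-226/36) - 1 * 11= -452 * sqrt(42)/27 - 11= -119.49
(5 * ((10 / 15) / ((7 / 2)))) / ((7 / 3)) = 20 / 49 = 0.41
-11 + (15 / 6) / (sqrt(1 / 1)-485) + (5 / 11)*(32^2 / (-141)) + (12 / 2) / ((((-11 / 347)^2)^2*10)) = 49061158175939 / 82575240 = 594138.85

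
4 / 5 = 0.80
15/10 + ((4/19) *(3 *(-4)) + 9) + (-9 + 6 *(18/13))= 3597/494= 7.28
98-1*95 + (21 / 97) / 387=37546 / 12513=3.00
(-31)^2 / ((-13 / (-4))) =3844 / 13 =295.69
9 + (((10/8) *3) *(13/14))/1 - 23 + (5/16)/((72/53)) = -10.29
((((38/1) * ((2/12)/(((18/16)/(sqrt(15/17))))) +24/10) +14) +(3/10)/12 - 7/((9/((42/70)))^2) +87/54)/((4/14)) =532 * sqrt(255)/459 +25207/400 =81.53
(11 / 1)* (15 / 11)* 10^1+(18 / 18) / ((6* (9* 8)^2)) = 150.00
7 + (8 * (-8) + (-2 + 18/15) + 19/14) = -3951/70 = -56.44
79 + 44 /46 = 1839 /23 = 79.96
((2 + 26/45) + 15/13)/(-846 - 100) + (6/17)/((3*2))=516299/9407970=0.05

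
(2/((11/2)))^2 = 16/121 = 0.13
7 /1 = 7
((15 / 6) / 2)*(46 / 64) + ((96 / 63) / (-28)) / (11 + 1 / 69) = 532381 / 595840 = 0.89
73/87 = 0.84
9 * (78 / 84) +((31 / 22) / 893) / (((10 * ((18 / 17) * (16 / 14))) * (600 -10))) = 976437659423 / 116838691200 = 8.36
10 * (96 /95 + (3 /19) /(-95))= 3642 /361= 10.09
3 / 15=1 / 5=0.20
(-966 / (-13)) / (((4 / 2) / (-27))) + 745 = -3356 / 13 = -258.15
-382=-382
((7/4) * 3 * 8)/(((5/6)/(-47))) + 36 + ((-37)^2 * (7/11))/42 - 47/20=-1527509/660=-2314.41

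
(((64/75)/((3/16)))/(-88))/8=-16/2475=-0.01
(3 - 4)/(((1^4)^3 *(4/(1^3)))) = -1/4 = -0.25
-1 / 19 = -0.05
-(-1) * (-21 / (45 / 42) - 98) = -588 / 5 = -117.60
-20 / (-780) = 1 / 39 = 0.03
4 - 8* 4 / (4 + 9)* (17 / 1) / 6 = -116 / 39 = -2.97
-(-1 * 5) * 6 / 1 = 30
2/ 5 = 0.40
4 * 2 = 8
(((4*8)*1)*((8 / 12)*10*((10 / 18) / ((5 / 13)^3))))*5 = 281216 / 27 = 10415.41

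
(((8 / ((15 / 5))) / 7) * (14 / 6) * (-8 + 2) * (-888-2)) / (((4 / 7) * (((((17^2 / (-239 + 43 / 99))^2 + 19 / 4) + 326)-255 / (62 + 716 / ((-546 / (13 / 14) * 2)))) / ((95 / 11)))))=5958693313721650600 / 27249068361670947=218.68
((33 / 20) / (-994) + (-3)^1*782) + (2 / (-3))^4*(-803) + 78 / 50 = -20153128781 / 8051400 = -2503.06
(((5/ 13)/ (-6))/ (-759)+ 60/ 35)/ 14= 710459/ 5801796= 0.12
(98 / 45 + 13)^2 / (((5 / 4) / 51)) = 31721252 / 3375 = 9398.89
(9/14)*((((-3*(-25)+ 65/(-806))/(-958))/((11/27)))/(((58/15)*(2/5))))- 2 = -2206755413/1061050144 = -2.08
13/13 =1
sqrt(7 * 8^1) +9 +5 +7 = 2 * sqrt(14) +21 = 28.48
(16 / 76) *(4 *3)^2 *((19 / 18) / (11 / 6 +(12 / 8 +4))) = 48 / 11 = 4.36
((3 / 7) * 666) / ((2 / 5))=4995 / 7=713.57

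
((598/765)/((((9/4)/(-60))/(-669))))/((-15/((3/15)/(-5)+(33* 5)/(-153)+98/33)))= -55398452096/32187375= -1721.12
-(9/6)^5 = -243/32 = -7.59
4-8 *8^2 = -508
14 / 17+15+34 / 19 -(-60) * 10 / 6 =37989 / 323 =117.61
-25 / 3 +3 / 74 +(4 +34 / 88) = -19079 / 4884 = -3.91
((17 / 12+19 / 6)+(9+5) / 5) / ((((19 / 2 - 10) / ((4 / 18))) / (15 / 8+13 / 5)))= -14.68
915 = 915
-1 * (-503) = 503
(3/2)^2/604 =9/2416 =0.00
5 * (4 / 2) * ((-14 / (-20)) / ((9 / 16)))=112 / 9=12.44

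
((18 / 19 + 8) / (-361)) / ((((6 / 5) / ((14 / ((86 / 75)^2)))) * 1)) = -5578125 / 25364582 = -0.22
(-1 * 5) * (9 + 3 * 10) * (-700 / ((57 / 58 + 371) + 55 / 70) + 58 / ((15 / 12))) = -54747563 / 6306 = -8681.82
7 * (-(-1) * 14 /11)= 8.91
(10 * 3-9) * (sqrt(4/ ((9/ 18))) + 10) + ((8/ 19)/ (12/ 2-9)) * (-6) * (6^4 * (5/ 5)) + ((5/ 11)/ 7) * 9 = 42 * sqrt(2) + 1904757/ 1463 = 1361.35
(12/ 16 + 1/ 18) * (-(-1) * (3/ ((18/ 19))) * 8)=20.41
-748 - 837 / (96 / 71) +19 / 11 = -480587 / 352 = -1365.30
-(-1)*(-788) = -788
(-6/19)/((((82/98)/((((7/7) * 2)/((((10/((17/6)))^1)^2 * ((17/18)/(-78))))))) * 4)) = 97461/77900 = 1.25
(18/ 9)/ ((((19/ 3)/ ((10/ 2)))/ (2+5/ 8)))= 315/ 76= 4.14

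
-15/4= -3.75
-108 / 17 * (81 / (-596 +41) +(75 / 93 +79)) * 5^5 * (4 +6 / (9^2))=-6443129.13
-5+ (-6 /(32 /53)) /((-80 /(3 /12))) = -25441 /5120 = -4.97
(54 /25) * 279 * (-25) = -15066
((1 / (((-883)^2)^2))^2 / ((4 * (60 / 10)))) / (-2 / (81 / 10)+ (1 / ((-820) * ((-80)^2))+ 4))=0.00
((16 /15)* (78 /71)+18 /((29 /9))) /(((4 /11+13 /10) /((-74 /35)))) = -113266472 /13187895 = -8.59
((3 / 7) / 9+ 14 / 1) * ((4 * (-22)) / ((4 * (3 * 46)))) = -3245 / 1449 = -2.24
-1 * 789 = -789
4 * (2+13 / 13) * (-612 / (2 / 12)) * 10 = -440640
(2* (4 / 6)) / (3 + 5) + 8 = 49 / 6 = 8.17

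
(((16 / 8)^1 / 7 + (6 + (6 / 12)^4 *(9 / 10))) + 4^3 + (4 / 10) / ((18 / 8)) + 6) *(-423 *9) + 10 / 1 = -326256737 / 1120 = -291300.66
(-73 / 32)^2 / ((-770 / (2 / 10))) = -5329 / 3942400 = -0.00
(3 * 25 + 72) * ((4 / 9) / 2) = 98 / 3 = 32.67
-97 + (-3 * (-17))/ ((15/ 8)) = -349/ 5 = -69.80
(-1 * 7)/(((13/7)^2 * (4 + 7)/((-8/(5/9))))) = 24696/9295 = 2.66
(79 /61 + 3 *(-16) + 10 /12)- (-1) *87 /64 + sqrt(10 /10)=-509615 /11712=-43.51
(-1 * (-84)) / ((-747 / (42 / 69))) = -392 / 5727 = -0.07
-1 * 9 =-9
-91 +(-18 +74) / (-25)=-2331 / 25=-93.24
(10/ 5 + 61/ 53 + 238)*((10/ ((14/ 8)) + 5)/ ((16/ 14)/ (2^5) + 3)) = 766860/ 901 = 851.12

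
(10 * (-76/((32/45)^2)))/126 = -21375/1792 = -11.93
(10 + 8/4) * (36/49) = 432/49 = 8.82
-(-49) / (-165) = -49 / 165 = -0.30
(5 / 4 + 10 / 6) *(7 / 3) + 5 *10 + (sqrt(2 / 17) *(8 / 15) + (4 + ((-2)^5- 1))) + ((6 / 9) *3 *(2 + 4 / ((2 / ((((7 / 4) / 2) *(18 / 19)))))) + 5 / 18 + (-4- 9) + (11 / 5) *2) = 8 *sqrt(34) / 255 + 30551 / 1140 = 26.98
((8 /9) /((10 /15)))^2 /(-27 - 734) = -16 /6849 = -0.00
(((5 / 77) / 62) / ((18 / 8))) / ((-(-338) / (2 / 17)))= 10 / 61720659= 0.00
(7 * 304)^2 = 4528384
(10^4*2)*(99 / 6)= 330000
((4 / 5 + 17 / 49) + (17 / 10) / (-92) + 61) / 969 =2800751 / 43682520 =0.06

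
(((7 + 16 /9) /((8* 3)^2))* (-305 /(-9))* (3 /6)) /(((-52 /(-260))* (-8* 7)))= -120475 /5225472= -0.02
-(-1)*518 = 518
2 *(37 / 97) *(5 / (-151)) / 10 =-37 / 14647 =-0.00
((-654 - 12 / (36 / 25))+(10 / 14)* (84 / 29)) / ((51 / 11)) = -37169 / 261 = -142.41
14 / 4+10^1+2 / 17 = 463 / 34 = 13.62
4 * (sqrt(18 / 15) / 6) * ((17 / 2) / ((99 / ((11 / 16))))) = 17 * sqrt(30) / 2160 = 0.04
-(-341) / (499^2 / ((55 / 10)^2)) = 41261 / 996004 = 0.04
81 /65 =1.25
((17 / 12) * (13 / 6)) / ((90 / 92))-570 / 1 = -918317 / 1620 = -566.86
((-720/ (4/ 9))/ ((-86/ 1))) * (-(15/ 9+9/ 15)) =-1836/ 43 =-42.70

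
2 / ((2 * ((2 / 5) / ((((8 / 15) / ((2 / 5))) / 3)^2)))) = 0.49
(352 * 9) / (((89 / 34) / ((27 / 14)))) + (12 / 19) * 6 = 2337.84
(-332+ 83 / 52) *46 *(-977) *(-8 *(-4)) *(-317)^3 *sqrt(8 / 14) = -393548809106248416 *sqrt(7) / 91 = -11442112941327088.30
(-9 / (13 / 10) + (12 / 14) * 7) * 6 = -72 / 13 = -5.54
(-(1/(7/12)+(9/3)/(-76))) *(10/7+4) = -891/98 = -9.09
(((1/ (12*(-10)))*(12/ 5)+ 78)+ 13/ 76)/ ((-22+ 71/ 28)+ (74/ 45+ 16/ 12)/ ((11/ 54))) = -11433499/ 708985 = -16.13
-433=-433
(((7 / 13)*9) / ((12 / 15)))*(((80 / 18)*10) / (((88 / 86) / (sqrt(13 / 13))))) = 37625 / 143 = 263.11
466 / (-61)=-466 / 61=-7.64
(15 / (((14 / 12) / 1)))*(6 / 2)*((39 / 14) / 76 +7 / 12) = 89055 / 3724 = 23.91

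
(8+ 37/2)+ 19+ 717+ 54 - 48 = 1537/2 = 768.50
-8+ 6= -2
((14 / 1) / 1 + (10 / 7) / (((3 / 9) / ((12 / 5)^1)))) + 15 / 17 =2995 / 119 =25.17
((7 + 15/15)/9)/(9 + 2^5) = 8/369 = 0.02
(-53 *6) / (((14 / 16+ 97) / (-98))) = 83104 / 261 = 318.41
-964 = -964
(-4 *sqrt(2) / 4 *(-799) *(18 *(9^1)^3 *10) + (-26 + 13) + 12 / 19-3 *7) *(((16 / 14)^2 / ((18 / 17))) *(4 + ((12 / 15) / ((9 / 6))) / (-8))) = -20348864 / 125685 + 24926652288 *sqrt(2) / 49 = 719420444.84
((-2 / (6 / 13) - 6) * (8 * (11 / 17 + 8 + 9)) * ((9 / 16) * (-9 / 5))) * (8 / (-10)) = -20088 / 17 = -1181.65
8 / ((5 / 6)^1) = 48 / 5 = 9.60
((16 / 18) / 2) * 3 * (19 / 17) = 76 / 51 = 1.49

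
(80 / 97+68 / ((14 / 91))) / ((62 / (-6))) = -128862 / 3007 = -42.85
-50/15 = -10/3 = -3.33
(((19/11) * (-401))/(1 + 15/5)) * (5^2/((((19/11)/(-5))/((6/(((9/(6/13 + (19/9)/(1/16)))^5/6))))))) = 51714116613619629772000/143846515622277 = 359508997.42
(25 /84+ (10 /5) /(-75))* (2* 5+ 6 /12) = 569 /200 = 2.84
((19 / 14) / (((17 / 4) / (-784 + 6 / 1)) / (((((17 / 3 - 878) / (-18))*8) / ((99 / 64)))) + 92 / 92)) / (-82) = -9903230464 / 598350567521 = -0.02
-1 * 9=-9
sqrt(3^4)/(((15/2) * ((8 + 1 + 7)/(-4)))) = -3/10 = -0.30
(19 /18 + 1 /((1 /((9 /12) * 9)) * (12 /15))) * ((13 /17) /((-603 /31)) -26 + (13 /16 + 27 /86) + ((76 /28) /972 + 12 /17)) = -44103743409533 /191945956608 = -229.77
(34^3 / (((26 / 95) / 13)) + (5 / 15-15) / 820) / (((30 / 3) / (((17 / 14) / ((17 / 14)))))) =1148168089 / 6150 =186694.00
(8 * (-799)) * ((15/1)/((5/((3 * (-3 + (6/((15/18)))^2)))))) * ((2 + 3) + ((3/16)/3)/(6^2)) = -2810643099/200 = -14053215.50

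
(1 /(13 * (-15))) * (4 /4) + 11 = 2144 /195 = 10.99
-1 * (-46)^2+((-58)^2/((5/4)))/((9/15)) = 7108/3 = 2369.33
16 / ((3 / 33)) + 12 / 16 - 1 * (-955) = 4527 / 4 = 1131.75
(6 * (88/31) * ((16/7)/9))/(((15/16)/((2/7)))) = 90112/68355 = 1.32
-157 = -157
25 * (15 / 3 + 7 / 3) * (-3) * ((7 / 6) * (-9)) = 5775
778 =778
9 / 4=2.25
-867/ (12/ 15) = -4335/ 4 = -1083.75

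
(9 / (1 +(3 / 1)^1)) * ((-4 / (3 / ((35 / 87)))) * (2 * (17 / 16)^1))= -595 / 232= -2.56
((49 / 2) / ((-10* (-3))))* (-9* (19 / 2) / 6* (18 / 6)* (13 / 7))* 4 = -5187 / 20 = -259.35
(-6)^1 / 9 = -2 / 3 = -0.67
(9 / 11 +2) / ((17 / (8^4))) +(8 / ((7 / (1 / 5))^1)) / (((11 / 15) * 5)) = 4444568 / 6545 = 679.08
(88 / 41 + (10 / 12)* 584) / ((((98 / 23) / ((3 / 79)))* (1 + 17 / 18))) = 12445668 / 5554885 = 2.24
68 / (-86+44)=-34 / 21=-1.62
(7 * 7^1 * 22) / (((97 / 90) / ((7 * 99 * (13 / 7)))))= 124864740 / 97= 1287265.36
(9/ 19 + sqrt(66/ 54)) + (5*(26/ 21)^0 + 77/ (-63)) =sqrt(11)/ 3 + 727/ 171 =5.36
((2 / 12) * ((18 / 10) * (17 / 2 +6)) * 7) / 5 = 609 / 100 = 6.09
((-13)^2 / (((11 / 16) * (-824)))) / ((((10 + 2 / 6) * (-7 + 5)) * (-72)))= -169 / 842952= -0.00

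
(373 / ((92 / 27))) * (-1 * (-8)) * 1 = 20142 / 23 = 875.74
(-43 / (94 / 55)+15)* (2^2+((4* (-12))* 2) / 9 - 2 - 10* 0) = 12415 / 141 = 88.05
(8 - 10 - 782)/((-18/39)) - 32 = 5000/3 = 1666.67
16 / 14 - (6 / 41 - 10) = 11.00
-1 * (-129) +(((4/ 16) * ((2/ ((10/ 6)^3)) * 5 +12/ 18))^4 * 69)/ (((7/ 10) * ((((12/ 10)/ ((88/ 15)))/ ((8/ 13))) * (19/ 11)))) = 5639683336247/ 32823984375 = 171.82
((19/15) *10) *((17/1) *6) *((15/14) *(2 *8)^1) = 155040/7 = 22148.57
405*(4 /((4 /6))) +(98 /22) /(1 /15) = 27465 /11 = 2496.82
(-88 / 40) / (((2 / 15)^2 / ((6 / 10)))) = -297 / 4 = -74.25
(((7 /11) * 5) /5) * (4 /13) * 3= 84 /143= 0.59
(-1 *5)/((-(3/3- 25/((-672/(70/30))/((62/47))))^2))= 229029120/56896849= 4.03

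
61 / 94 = 0.65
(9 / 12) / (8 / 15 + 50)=45 / 3032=0.01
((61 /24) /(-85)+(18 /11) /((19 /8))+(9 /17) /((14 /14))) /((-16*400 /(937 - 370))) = -95772159 /909568000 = -0.11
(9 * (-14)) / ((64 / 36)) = -567 / 8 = -70.88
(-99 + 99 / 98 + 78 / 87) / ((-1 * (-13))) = -275939 / 36946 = -7.47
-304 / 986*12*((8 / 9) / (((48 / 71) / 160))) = -3453440 / 4437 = -778.33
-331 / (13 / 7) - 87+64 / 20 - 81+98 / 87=-1933469 / 5655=-341.90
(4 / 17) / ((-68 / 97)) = -97 / 289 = -0.34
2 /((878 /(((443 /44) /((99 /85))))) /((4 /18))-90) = 37655 /6910803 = 0.01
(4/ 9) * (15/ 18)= 10/ 27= 0.37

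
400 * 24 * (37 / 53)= 355200 / 53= 6701.89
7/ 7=1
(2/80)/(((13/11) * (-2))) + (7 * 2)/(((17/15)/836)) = 182582213/17680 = 10327.05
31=31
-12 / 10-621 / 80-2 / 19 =-13783 / 1520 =-9.07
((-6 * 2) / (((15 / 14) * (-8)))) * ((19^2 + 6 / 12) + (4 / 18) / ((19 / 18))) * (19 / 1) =19243 / 2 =9621.50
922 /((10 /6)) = 2766 /5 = 553.20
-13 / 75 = -0.17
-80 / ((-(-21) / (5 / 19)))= -400 / 399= -1.00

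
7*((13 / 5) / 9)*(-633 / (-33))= 19201 / 495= 38.79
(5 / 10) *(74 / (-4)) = -37 / 4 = -9.25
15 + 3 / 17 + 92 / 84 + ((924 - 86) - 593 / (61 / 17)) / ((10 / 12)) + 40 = 94028399 / 108885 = 863.56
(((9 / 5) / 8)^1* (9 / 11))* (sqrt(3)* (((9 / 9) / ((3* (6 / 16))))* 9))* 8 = 648* sqrt(3) / 55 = 20.41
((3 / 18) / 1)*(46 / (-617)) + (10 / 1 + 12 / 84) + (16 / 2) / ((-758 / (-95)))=11.13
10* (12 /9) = 40 /3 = 13.33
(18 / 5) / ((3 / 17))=102 / 5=20.40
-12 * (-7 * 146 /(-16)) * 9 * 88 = -607068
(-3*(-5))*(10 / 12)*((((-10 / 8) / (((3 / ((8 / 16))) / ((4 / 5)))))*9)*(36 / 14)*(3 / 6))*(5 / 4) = -3375 / 112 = -30.13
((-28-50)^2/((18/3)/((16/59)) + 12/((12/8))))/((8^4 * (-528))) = -507/5429248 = -0.00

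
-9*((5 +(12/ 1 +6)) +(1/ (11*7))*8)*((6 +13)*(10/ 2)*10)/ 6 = -2535075/ 77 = -32923.05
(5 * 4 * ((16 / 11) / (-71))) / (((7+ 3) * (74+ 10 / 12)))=-192 / 350669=-0.00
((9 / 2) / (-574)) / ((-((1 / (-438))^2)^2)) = 82809270756 / 287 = 288534044.45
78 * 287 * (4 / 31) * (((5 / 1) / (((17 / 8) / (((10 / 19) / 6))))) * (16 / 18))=47756800 / 90117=529.94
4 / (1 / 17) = 68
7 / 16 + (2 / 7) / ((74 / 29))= 0.55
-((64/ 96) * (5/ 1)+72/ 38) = -298/ 57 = -5.23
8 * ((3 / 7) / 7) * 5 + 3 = 267 / 49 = 5.45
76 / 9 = 8.44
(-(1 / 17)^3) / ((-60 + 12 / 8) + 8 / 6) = 0.00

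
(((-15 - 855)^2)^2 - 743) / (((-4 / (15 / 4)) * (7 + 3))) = -1718692827771 / 32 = -53709150867.84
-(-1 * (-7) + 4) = -11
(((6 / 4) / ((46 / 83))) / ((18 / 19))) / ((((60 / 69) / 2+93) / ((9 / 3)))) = 1577 / 17192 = 0.09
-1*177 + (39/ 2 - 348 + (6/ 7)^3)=-346341/ 686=-504.87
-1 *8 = -8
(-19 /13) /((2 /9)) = -171 /26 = -6.58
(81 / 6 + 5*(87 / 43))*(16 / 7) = 53.98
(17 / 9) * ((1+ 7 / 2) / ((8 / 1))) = 17 / 16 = 1.06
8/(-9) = -8/9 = -0.89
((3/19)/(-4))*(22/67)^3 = -7986/5714497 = -0.00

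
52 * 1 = 52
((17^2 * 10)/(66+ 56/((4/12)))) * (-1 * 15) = -7225/39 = -185.26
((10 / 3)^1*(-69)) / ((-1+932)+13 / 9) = -1035 / 4196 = -0.25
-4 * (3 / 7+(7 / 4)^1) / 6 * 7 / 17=-61 / 102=-0.60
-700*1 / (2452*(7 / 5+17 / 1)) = -0.02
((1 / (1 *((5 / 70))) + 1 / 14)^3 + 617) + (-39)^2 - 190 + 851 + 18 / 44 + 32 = 169562355 / 30184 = 5617.62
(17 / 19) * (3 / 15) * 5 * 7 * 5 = 595 / 19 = 31.32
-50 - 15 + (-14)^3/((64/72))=-3152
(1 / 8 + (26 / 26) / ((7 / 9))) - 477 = -26633 / 56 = -475.59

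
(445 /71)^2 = 198025 /5041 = 39.28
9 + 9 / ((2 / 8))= 45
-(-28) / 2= 14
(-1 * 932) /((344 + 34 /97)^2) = -2192297 /278923401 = -0.01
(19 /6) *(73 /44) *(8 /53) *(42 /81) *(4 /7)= 11096 /47223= 0.23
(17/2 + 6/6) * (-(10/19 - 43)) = 807/2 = 403.50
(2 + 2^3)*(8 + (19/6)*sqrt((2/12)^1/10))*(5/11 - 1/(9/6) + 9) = 2755*sqrt(15)/297 + 23200/33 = 738.96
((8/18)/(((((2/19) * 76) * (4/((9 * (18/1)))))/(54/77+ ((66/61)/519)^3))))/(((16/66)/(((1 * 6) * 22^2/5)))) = 311001134566178727/82267036766390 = 3780.39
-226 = -226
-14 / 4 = -7 / 2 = -3.50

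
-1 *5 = -5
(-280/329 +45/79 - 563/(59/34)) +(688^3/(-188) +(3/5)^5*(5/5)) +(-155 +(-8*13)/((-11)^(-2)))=-1194805973210469/684584375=-1745301.26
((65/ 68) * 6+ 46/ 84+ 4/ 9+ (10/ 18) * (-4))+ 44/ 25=167749/ 26775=6.27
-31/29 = -1.07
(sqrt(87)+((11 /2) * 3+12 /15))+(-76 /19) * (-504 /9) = sqrt(87)+2413 /10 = 250.63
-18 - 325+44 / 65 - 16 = -23291 / 65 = -358.32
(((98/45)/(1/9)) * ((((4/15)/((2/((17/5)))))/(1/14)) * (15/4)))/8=5831/100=58.31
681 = 681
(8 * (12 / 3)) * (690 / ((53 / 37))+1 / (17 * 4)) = 13888744 / 901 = 15414.81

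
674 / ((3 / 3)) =674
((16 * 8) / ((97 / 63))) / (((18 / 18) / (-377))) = -3040128 / 97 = -31341.53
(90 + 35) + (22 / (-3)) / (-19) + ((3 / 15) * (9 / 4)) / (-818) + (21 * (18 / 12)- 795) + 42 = -596.11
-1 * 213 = -213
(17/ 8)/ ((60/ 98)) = 833/ 240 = 3.47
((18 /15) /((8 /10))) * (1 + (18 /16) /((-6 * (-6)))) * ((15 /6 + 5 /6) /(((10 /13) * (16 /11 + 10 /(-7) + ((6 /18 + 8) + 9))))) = 99099 /256640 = 0.39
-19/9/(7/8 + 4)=-152/351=-0.43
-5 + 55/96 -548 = -53033/96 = -552.43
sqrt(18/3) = sqrt(6) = 2.45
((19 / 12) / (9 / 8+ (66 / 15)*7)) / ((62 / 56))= 5320 / 118761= 0.04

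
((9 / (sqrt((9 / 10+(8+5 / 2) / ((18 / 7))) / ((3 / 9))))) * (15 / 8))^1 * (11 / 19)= 1485 * sqrt(1495) / 22724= 2.53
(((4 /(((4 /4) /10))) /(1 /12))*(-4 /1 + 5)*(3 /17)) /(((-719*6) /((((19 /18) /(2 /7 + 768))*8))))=-21280 /98602941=-0.00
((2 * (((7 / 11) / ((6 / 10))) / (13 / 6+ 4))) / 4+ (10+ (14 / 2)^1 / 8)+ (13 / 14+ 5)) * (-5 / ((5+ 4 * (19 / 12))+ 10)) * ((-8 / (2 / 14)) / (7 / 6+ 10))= 17322615 / 872608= 19.85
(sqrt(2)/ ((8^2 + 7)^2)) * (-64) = -64 * sqrt(2)/ 5041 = -0.02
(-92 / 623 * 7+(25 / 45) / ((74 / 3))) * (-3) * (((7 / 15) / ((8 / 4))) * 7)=978971 / 197580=4.95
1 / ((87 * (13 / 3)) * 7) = 1 / 2639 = 0.00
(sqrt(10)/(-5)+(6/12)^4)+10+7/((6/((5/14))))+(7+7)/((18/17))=23.07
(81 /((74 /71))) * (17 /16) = 97767 /1184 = 82.57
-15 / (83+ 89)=-15 / 172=-0.09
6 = 6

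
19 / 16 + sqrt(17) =5.31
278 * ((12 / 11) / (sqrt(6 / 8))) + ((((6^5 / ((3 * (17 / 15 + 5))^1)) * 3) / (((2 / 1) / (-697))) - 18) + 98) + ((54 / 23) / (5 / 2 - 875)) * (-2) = -441407.20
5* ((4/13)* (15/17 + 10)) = 3700/221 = 16.74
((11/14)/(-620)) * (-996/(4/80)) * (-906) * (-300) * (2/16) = 857673.04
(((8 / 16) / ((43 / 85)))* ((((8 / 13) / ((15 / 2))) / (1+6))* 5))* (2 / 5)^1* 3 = 0.07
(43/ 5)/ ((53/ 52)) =8.44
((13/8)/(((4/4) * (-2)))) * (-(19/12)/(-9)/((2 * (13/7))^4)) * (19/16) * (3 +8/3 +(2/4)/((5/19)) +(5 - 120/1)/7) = 230434603/29156474880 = 0.01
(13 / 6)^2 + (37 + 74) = 4165 / 36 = 115.69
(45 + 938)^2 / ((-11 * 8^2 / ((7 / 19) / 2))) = -6764023 / 26752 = -252.84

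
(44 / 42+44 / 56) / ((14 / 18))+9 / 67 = 2337 / 938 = 2.49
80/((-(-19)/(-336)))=-26880/19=-1414.74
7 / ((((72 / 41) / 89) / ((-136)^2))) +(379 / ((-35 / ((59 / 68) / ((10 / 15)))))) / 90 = 2811037734517 / 428400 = 6561712.73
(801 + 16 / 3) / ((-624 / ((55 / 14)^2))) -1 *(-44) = 8826653 / 366912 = 24.06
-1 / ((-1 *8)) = 1 / 8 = 0.12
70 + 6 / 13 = 916 / 13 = 70.46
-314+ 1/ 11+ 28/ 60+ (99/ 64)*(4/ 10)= -1651709/ 5280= -312.82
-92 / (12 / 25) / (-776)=575 / 2328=0.25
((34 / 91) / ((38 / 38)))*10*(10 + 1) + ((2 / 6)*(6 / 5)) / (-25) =467318 / 11375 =41.08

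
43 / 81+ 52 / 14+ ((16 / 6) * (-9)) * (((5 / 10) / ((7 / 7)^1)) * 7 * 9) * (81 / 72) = -959653 / 1134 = -846.25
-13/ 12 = -1.08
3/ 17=0.18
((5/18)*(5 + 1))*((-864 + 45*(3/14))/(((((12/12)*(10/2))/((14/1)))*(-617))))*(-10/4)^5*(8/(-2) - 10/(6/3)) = 112134375/19744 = 5679.42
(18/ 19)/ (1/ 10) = 180/ 19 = 9.47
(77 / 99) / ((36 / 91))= 637 / 324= 1.97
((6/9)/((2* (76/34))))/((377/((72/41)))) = 204/293683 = 0.00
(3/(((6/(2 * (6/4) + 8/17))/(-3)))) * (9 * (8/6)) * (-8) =8496/17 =499.76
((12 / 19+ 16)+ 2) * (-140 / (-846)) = 8260 / 2679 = 3.08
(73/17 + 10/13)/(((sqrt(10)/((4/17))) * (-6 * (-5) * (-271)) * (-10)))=373 * sqrt(10)/254536750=0.00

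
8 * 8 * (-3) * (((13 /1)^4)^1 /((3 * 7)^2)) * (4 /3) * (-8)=58492928 /441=132637.02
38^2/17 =1444/17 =84.94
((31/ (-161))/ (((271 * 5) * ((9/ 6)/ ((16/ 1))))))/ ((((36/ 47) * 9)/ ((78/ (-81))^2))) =-7879456/ 38645503785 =-0.00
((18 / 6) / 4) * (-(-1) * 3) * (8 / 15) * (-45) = -54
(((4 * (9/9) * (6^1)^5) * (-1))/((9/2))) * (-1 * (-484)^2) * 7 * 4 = 45336969216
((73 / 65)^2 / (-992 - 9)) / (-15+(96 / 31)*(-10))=165199 / 6026645625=0.00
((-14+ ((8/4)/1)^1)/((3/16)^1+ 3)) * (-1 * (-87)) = -5568/17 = -327.53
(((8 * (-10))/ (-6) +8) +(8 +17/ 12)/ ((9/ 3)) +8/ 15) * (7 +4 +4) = 4501/ 12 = 375.08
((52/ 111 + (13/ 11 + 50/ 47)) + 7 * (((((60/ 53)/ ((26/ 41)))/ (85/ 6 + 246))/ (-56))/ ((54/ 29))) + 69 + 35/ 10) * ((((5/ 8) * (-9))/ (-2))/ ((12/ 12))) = 278537450180175/ 1316722831424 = 211.54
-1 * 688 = -688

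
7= 7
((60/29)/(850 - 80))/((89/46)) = 0.00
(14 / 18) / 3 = 7 / 27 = 0.26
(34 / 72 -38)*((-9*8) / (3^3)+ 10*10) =-98623 / 27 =-3652.70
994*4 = 3976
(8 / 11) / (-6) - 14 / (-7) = 62 / 33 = 1.88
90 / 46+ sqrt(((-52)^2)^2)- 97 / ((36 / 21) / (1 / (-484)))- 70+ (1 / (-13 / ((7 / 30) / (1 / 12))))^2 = 1487805991889 / 564392400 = 2636.12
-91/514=-0.18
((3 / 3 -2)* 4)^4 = 256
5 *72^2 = 25920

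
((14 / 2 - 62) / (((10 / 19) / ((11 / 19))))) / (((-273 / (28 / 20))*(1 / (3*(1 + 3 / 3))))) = 121 / 65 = 1.86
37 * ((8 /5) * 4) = 1184 /5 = 236.80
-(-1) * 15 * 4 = 60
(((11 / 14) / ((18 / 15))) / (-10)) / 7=-0.01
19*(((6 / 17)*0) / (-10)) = 0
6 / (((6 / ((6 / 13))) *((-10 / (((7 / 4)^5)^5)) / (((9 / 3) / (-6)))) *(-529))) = -4023205858991894702421 / 77428136593567252480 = -51.96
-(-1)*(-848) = -848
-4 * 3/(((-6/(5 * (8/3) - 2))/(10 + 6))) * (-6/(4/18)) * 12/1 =-117504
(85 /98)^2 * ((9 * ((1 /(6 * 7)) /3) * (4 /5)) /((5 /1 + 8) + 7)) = 289 /134456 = 0.00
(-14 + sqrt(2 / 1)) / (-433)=0.03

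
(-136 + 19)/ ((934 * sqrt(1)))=-0.13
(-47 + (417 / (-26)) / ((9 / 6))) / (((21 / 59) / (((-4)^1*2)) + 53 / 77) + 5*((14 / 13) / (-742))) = -481558000 / 5313397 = -90.63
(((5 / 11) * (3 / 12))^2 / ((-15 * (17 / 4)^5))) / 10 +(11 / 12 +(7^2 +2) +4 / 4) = 109094712467 / 2061632364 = 52.92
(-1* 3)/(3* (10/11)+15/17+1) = -561/862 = -0.65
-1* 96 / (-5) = 96 / 5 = 19.20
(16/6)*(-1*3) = -8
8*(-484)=-3872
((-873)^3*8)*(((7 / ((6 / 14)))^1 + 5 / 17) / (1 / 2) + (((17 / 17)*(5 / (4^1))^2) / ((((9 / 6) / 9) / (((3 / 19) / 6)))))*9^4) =-5680086481160451 / 646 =-8792703531208.13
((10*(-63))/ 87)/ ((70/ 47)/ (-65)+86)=-64155/ 761714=-0.08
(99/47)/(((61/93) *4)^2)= 856251/2798192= 0.31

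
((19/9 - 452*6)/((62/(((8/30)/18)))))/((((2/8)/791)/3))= -6146.30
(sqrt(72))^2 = 72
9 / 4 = 2.25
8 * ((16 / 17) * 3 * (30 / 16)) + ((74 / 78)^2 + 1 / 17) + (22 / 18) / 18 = 20190055 / 465426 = 43.38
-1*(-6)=6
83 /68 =1.22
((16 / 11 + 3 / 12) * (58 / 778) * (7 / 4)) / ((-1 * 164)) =-15225 / 11228096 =-0.00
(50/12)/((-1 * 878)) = -25/5268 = -0.00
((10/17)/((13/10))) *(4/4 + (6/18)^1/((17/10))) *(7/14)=3050/11271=0.27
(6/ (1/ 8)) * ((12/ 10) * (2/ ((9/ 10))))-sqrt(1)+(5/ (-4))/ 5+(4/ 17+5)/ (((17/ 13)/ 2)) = 155779/ 1156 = 134.76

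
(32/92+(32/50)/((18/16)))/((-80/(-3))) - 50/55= -0.87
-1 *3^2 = -9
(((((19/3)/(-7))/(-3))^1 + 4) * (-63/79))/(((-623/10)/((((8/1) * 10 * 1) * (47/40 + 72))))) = 15864340/49217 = 322.33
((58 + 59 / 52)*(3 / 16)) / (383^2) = 9225 / 122045248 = 0.00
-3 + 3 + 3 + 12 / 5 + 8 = 67 / 5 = 13.40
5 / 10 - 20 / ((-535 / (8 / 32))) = 109 / 214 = 0.51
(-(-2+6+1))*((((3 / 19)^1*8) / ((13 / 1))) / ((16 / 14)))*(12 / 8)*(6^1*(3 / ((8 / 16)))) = -5670 / 247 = -22.96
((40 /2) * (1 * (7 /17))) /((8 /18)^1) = 315 /17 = 18.53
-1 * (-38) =38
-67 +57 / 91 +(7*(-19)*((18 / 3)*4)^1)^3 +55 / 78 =-17757478258703 / 546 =-32522853953.67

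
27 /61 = 0.44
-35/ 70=-1/ 2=-0.50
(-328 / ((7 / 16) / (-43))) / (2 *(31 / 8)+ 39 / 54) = 8123904 / 2135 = 3805.11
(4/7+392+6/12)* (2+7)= 49527/14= 3537.64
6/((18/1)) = 1/3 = 0.33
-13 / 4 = -3.25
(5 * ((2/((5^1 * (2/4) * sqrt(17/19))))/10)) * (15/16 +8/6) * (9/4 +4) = 545 * sqrt(323)/1632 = 6.00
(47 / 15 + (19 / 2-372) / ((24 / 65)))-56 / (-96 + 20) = -977.90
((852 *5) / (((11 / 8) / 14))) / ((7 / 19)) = 1295040 / 11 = 117730.91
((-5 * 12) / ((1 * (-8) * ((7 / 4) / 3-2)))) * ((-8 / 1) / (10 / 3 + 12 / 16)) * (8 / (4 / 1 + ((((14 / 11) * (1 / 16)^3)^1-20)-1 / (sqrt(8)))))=-561255426293760 / 108168611602289 + 8769786347520 * sqrt(2) / 108168611602289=-5.07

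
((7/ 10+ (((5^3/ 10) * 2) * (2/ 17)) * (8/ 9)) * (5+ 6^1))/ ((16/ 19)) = 1059839/ 24480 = 43.29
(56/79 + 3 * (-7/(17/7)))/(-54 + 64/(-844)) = 321353/2189090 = 0.15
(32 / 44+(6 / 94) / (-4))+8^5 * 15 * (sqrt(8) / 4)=1471 / 2068+245760 * sqrt(2)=347557.84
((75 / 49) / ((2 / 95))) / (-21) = -2375 / 686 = -3.46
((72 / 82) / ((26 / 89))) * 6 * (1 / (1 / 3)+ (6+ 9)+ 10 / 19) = 3383424 / 10127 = 334.10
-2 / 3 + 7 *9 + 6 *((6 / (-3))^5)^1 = -389 / 3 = -129.67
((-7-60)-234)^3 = -27270901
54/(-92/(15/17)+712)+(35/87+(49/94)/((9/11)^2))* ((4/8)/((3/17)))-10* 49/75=-46773856589/15096506220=-3.10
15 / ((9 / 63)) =105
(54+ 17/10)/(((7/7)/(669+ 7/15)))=2796697/75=37289.29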